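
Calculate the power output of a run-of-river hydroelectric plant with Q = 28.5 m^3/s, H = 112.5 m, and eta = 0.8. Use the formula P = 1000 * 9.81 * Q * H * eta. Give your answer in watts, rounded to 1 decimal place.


Apply the hydropower formula P = rho * g * Q * H * eta
rho * g = 1000 * 9.81 = 9810.0
P = 9810.0 * 28.5 * 112.5 * 0.8
P = 25162650.0 W

25162650.0


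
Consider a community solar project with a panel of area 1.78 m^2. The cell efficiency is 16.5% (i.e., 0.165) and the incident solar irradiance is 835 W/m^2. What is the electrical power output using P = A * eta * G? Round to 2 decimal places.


Use the solar power formula P = A * eta * G.
Given: A = 1.78 m^2, eta = 0.165, G = 835 W/m^2
P = 1.78 * 0.165 * 835
P = 245.24 W

245.24


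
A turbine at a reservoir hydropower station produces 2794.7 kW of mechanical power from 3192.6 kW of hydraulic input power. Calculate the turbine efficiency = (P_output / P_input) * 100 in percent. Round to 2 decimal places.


Turbine efficiency = (output power / input power) * 100
eta = (2794.7 / 3192.6) * 100
eta = 87.54%

87.54


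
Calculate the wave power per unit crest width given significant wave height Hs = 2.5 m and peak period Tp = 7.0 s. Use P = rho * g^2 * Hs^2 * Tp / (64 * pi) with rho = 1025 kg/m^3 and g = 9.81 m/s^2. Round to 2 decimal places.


Apply wave power formula:
  g^2 = 9.81^2 = 96.2361
  Hs^2 = 2.5^2 = 6.25
  Numerator = rho * g^2 * Hs^2 * Tp = 1025 * 96.2361 * 6.25 * 7.0 = 4315587.61
  Denominator = 64 * pi = 201.0619
  P = 4315587.61 / 201.0619 = 21463.97 W/m

21463.97


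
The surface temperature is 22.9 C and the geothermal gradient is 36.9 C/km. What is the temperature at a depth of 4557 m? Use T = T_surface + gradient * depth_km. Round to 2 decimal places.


Convert depth to km: 4557 / 1000 = 4.557 km
Temperature increase = gradient * depth_km = 36.9 * 4.557 = 168.15 C
Temperature at depth = T_surface + delta_T = 22.9 + 168.15
T = 191.05 C

191.05


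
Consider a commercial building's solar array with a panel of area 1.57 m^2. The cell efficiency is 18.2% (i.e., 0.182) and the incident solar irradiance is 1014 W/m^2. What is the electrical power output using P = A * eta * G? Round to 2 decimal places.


Use the solar power formula P = A * eta * G.
Given: A = 1.57 m^2, eta = 0.182, G = 1014 W/m^2
P = 1.57 * 0.182 * 1014
P = 289.74 W

289.74


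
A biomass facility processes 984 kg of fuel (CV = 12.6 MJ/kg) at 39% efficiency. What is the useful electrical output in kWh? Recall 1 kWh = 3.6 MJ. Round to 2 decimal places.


Total energy = mass * CV = 984 * 12.6 = 12398.4 MJ
Useful energy = total * eta = 12398.4 * 0.39 = 4835.38 MJ
Convert to kWh: 4835.38 / 3.6
Useful energy = 1343.16 kWh

1343.16


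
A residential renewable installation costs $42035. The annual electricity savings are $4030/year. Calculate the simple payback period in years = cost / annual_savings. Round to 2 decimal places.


Simple payback period = initial cost / annual savings
Payback = 42035 / 4030
Payback = 10.43 years

10.43


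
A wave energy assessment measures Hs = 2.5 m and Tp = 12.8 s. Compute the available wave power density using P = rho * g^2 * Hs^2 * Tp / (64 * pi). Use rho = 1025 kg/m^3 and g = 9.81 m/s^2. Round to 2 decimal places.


Apply wave power formula:
  g^2 = 9.81^2 = 96.2361
  Hs^2 = 2.5^2 = 6.25
  Numerator = rho * g^2 * Hs^2 * Tp = 1025 * 96.2361 * 6.25 * 12.8 = 7891360.2
  Denominator = 64 * pi = 201.0619
  P = 7891360.2 / 201.0619 = 39248.41 W/m

39248.41


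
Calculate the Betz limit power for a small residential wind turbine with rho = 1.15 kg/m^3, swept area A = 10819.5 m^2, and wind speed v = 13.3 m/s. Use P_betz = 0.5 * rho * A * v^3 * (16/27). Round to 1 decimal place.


The Betz coefficient Cp_max = 16/27 = 0.5926
v^3 = 13.3^3 = 2352.637
P_betz = 0.5 * rho * A * v^3 * Cp_max
P_betz = 0.5 * 1.15 * 10819.5 * 2352.637 * 0.5926
P_betz = 8673336.1 W

8673336.1


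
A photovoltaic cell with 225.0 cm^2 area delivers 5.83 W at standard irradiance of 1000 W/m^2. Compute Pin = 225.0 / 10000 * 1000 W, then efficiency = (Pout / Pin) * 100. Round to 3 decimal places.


First compute the input power:
  Pin = area_cm2 / 10000 * G = 225.0 / 10000 * 1000 = 22.5 W
Then compute efficiency:
  Efficiency = (Pout / Pin) * 100 = (5.83 / 22.5) * 100
  Efficiency = 25.911%

25.911


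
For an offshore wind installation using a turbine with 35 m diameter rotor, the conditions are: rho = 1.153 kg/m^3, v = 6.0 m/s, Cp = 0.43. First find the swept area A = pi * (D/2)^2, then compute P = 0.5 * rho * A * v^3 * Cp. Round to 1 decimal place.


Step 1 -- Compute swept area:
  A = pi * (D/2)^2 = pi * (35/2)^2 = 962.11 m^2
Step 2 -- Apply wind power equation:
  P = 0.5 * rho * A * v^3 * Cp
  v^3 = 6.0^3 = 216.0
  P = 0.5 * 1.153 * 962.11 * 216.0 * 0.43
  P = 51516.6 W

51516.6


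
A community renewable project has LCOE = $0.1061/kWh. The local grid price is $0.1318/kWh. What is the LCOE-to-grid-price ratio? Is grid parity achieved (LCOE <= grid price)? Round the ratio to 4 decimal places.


Compare LCOE to grid price:
  LCOE = $0.1061/kWh, Grid price = $0.1318/kWh
  Ratio = LCOE / grid_price = 0.1061 / 0.1318 = 0.8050
  Grid parity achieved (ratio <= 1)? yes

0.8050


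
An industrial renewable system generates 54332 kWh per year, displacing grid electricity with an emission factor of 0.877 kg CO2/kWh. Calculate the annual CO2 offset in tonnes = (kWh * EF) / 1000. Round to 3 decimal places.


CO2 offset in kg = generation * emission_factor
CO2 offset = 54332 * 0.877 = 47649.16 kg
Convert to tonnes:
  CO2 offset = 47649.16 / 1000 = 47.649 tonnes

47.649


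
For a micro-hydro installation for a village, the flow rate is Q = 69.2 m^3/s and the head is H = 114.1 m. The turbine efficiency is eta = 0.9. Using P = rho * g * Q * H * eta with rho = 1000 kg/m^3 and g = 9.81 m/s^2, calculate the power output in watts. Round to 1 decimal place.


Apply the hydropower formula P = rho * g * Q * H * eta
rho * g = 1000 * 9.81 = 9810.0
P = 9810.0 * 69.2 * 114.1 * 0.9
P = 69711311.9 W

69711311.9


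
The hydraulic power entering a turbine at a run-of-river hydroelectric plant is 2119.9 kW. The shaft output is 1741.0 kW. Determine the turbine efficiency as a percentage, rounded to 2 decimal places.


Turbine efficiency = (output power / input power) * 100
eta = (1741.0 / 2119.9) * 100
eta = 82.13%

82.13


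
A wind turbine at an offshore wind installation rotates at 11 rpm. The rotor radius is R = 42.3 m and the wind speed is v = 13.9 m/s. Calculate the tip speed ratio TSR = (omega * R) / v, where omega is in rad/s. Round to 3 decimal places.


Convert rotational speed to rad/s:
  omega = 11 * 2 * pi / 60 = 1.1519 rad/s
Compute tip speed:
  v_tip = omega * R = 1.1519 * 42.3 = 48.726 m/s
Tip speed ratio:
  TSR = v_tip / v_wind = 48.726 / 13.9 = 3.505

3.505


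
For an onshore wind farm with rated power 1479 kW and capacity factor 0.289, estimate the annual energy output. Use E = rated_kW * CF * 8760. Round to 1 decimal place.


Annual energy = rated_kW * capacity_factor * hours_per_year
Given: P_rated = 1479 kW, CF = 0.289, hours = 8760
E = 1479 * 0.289 * 8760
E = 3744295.6 kWh

3744295.6


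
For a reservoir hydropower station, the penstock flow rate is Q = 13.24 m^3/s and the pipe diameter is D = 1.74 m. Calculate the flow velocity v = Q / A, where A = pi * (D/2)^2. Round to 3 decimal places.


Compute pipe cross-sectional area:
  A = pi * (D/2)^2 = pi * (1.74/2)^2 = 2.3779 m^2
Calculate velocity:
  v = Q / A = 13.24 / 2.3779
  v = 5.568 m/s

5.568


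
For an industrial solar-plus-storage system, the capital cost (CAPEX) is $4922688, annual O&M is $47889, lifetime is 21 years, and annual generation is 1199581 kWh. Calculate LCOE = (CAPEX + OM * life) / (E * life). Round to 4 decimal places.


Total cost = CAPEX + OM * lifetime = 4922688 + 47889 * 21 = 4922688 + 1005669 = 5928357
Total generation = annual * lifetime = 1199581 * 21 = 25191201 kWh
LCOE = 5928357 / 25191201
LCOE = 0.2353 $/kWh

0.2353


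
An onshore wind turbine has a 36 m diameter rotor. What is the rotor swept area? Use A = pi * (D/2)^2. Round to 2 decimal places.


Compute the rotor radius:
  r = D / 2 = 36 / 2 = 18.0 m
Calculate swept area:
  A = pi * r^2 = pi * 18.0^2
  A = 1017.88 m^2

1017.88


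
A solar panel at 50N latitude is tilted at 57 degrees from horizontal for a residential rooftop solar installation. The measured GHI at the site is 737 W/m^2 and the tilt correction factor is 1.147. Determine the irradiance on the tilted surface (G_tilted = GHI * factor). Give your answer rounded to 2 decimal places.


Identify the given values:
  GHI = 737 W/m^2, tilt correction factor = 1.147
Apply the formula G_tilted = GHI * factor:
  G_tilted = 737 * 1.147
  G_tilted = 845.34 W/m^2

845.34


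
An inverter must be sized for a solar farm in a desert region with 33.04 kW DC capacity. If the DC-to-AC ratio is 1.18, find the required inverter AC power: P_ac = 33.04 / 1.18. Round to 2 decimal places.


The inverter AC capacity is determined by the DC/AC ratio.
Given: P_dc = 33.04 kW, DC/AC ratio = 1.18
P_ac = P_dc / ratio = 33.04 / 1.18
P_ac = 28.00 kW

28.00


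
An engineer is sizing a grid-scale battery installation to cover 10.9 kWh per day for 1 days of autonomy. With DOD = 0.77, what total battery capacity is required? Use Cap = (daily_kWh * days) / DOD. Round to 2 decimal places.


Total energy needed = daily * days = 10.9 * 1 = 10.9 kWh
Account for depth of discharge:
  Cap = total_energy / DOD = 10.9 / 0.77
  Cap = 14.16 kWh

14.16


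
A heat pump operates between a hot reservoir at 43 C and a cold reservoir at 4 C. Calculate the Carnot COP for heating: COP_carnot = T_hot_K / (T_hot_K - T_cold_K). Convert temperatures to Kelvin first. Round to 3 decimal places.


Convert to Kelvin:
  T_hot = 43 + 273.15 = 316.15 K
  T_cold = 4 + 273.15 = 277.15 K
Apply Carnot COP formula:
  COP = T_hot_K / (T_hot_K - T_cold_K) = 316.15 / 39.0
  COP = 8.106

8.106


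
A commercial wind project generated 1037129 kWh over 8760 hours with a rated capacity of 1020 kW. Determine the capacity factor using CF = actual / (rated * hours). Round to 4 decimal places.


Capacity factor = actual output / maximum possible output
Maximum possible = rated * hours = 1020 * 8760 = 8935200 kWh
CF = 1037129 / 8935200
CF = 0.1161

0.1161


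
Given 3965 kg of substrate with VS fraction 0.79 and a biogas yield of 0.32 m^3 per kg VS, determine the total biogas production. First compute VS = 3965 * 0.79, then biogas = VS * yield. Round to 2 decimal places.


Compute volatile solids:
  VS = mass * VS_fraction = 3965 * 0.79 = 3132.35 kg
Calculate biogas volume:
  Biogas = VS * specific_yield = 3132.35 * 0.32
  Biogas = 1002.35 m^3

1002.35


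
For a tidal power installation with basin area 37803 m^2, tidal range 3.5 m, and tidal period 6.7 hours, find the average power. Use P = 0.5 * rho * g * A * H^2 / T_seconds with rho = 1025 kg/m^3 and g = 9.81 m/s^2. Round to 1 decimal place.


Convert period to seconds: T = 6.7 * 3600 = 24120.0 s
H^2 = 3.5^2 = 12.25
P = 0.5 * rho * g * A * H^2 / T
P = 0.5 * 1025 * 9.81 * 37803 * 12.25 / 24120.0
P = 96526.8 W

96526.8


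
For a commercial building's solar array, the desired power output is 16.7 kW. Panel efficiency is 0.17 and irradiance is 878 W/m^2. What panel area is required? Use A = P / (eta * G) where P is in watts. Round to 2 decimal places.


Convert target power to watts: P = 16.7 * 1000 = 16700.0 W
Compute denominator: eta * G = 0.17 * 878 = 149.26
Required area A = P / (eta * G) = 16700.0 / 149.26
A = 111.89 m^2

111.89


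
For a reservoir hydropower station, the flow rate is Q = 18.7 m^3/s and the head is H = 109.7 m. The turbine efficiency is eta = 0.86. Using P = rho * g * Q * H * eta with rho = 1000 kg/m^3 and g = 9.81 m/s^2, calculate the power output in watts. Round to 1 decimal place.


Apply the hydropower formula P = rho * g * Q * H * eta
rho * g = 1000 * 9.81 = 9810.0
P = 9810.0 * 18.7 * 109.7 * 0.86
P = 17306756.9 W

17306756.9


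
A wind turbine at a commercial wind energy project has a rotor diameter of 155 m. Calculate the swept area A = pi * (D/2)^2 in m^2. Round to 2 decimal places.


Compute the rotor radius:
  r = D / 2 = 155 / 2 = 77.5 m
Calculate swept area:
  A = pi * r^2 = pi * 77.5^2
  A = 18869.19 m^2

18869.19


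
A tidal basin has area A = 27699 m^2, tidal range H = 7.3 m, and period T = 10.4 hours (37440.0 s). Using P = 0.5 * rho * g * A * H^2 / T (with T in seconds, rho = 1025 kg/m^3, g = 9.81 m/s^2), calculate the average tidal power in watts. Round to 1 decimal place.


Convert period to seconds: T = 10.4 * 3600 = 37440.0 s
H^2 = 7.3^2 = 53.29
P = 0.5 * rho * g * A * H^2 / T
P = 0.5 * 1025 * 9.81 * 27699 * 53.29 / 37440.0
P = 198215.2 W

198215.2


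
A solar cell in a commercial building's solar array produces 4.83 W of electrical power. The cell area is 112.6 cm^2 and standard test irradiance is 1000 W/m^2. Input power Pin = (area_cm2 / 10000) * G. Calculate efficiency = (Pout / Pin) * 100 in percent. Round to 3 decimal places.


First compute the input power:
  Pin = area_cm2 / 10000 * G = 112.6 / 10000 * 1000 = 11.26 W
Then compute efficiency:
  Efficiency = (Pout / Pin) * 100 = (4.83 / 11.26) * 100
  Efficiency = 42.895%

42.895


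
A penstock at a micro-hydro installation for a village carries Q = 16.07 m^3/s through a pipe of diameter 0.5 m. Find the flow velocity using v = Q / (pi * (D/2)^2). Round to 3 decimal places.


Compute pipe cross-sectional area:
  A = pi * (D/2)^2 = pi * (0.5/2)^2 = 0.1963 m^2
Calculate velocity:
  v = Q / A = 16.07 / 0.1963
  v = 81.844 m/s

81.844


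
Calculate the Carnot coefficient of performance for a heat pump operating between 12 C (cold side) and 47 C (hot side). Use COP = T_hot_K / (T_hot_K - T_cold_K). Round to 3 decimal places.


Convert to Kelvin:
  T_hot = 47 + 273.15 = 320.15 K
  T_cold = 12 + 273.15 = 285.15 K
Apply Carnot COP formula:
  COP = T_hot_K / (T_hot_K - T_cold_K) = 320.15 / 35.0
  COP = 9.147

9.147


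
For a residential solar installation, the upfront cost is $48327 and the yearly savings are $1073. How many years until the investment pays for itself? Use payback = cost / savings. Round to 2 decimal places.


Simple payback period = initial cost / annual savings
Payback = 48327 / 1073
Payback = 45.04 years

45.04


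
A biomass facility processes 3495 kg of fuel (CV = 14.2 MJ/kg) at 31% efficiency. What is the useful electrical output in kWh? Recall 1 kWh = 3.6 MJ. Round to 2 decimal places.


Total energy = mass * CV = 3495 * 14.2 = 49629.0 MJ
Useful energy = total * eta = 49629.0 * 0.31 = 15384.99 MJ
Convert to kWh: 15384.99 / 3.6
Useful energy = 4273.61 kWh

4273.61


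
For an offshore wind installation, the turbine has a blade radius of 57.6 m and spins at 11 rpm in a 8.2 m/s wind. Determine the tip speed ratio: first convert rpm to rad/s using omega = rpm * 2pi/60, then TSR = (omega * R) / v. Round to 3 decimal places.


Convert rotational speed to rad/s:
  omega = 11 * 2 * pi / 60 = 1.1519 rad/s
Compute tip speed:
  v_tip = omega * R = 1.1519 * 57.6 = 66.35 m/s
Tip speed ratio:
  TSR = v_tip / v_wind = 66.35 / 8.2 = 8.092

8.092


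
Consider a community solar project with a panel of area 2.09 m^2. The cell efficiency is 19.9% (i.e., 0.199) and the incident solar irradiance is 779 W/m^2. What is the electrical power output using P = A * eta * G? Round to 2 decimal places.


Use the solar power formula P = A * eta * G.
Given: A = 2.09 m^2, eta = 0.199, G = 779 W/m^2
P = 2.09 * 0.199 * 779
P = 323.99 W

323.99


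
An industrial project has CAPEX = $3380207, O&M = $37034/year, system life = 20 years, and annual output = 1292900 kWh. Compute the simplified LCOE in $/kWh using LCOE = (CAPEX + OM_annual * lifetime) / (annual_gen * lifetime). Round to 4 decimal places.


Total cost = CAPEX + OM * lifetime = 3380207 + 37034 * 20 = 3380207 + 740680 = 4120887
Total generation = annual * lifetime = 1292900 * 20 = 25858000 kWh
LCOE = 4120887 / 25858000
LCOE = 0.1594 $/kWh

0.1594


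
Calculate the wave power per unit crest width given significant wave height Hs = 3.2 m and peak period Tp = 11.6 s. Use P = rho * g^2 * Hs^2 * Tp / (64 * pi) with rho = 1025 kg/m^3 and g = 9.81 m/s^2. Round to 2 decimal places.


Apply wave power formula:
  g^2 = 9.81^2 = 96.2361
  Hs^2 = 3.2^2 = 10.24
  Numerator = rho * g^2 * Hs^2 * Tp = 1025 * 96.2361 * 10.24 * 11.6 = 11717091.62
  Denominator = 64 * pi = 201.0619
  P = 11717091.62 / 201.0619 = 58276.03 W/m

58276.03


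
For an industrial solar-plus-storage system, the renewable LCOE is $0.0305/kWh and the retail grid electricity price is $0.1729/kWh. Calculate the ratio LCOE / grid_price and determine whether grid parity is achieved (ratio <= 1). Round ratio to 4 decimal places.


Compare LCOE to grid price:
  LCOE = $0.0305/kWh, Grid price = $0.1729/kWh
  Ratio = LCOE / grid_price = 0.0305 / 0.1729 = 0.1764
  Grid parity achieved (ratio <= 1)? yes

0.1764


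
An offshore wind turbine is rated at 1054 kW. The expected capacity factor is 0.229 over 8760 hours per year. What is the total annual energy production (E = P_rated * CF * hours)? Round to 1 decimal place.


Annual energy = rated_kW * capacity_factor * hours_per_year
Given: P_rated = 1054 kW, CF = 0.229, hours = 8760
E = 1054 * 0.229 * 8760
E = 2114366.2 kWh

2114366.2


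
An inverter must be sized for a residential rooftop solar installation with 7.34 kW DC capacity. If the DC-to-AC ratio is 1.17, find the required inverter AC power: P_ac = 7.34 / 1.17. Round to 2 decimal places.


The inverter AC capacity is determined by the DC/AC ratio.
Given: P_dc = 7.34 kW, DC/AC ratio = 1.17
P_ac = P_dc / ratio = 7.34 / 1.17
P_ac = 6.27 kW

6.27


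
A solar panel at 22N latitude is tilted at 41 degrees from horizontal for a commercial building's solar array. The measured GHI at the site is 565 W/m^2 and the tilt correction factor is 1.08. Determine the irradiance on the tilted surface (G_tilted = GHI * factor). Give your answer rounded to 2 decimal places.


Identify the given values:
  GHI = 565 W/m^2, tilt correction factor = 1.08
Apply the formula G_tilted = GHI * factor:
  G_tilted = 565 * 1.08
  G_tilted = 610.20 W/m^2

610.20


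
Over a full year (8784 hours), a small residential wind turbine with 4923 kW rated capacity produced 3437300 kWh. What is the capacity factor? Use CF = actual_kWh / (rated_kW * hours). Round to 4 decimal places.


Capacity factor = actual output / maximum possible output
Maximum possible = rated * hours = 4923 * 8784 = 43243632 kWh
CF = 3437300 / 43243632
CF = 0.0795

0.0795


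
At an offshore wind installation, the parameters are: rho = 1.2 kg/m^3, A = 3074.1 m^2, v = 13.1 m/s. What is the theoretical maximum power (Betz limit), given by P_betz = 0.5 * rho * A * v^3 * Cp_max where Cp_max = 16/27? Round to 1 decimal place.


The Betz coefficient Cp_max = 16/27 = 0.5926
v^3 = 13.1^3 = 2248.091
P_betz = 0.5 * rho * A * v^3 * Cp_max
P_betz = 0.5 * 1.2 * 3074.1 * 2248.091 * 0.5926
P_betz = 2457193.4 W

2457193.4


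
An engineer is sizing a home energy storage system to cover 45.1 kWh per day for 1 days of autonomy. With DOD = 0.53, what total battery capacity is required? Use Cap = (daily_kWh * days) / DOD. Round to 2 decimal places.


Total energy needed = daily * days = 45.1 * 1 = 45.1 kWh
Account for depth of discharge:
  Cap = total_energy / DOD = 45.1 / 0.53
  Cap = 85.09 kWh

85.09


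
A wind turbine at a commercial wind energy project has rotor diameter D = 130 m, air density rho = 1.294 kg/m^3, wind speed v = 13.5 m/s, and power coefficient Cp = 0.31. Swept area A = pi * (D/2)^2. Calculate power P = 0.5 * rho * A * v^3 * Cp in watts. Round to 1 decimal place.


Step 1 -- Compute swept area:
  A = pi * (D/2)^2 = pi * (130/2)^2 = 13273.23 m^2
Step 2 -- Apply wind power equation:
  P = 0.5 * rho * A * v^3 * Cp
  v^3 = 13.5^3 = 2460.375
  P = 0.5 * 1.294 * 13273.23 * 2460.375 * 0.31
  P = 6550038.7 W

6550038.7


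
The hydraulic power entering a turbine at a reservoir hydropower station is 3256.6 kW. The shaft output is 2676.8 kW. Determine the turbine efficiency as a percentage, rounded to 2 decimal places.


Turbine efficiency = (output power / input power) * 100
eta = (2676.8 / 3256.6) * 100
eta = 82.20%

82.20


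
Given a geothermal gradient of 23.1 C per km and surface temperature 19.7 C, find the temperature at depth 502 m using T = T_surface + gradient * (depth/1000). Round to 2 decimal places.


Convert depth to km: 502 / 1000 = 0.502 km
Temperature increase = gradient * depth_km = 23.1 * 0.502 = 11.6 C
Temperature at depth = T_surface + delta_T = 19.7 + 11.6
T = 31.30 C

31.30


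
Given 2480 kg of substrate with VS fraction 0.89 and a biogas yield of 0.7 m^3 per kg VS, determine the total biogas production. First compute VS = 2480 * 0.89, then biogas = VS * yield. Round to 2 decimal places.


Compute volatile solids:
  VS = mass * VS_fraction = 2480 * 0.89 = 2207.2 kg
Calculate biogas volume:
  Biogas = VS * specific_yield = 2207.2 * 0.7
  Biogas = 1545.04 m^3

1545.04


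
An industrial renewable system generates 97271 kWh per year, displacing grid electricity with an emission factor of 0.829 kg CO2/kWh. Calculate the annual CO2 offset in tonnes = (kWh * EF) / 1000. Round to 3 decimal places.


CO2 offset in kg = generation * emission_factor
CO2 offset = 97271 * 0.829 = 80637.66 kg
Convert to tonnes:
  CO2 offset = 80637.66 / 1000 = 80.638 tonnes

80.638


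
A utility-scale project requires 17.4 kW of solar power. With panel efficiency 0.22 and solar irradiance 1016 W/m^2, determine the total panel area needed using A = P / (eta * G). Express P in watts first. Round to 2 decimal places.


Convert target power to watts: P = 17.4 * 1000 = 17400.0 W
Compute denominator: eta * G = 0.22 * 1016 = 223.52
Required area A = P / (eta * G) = 17400.0 / 223.52
A = 77.85 m^2

77.85


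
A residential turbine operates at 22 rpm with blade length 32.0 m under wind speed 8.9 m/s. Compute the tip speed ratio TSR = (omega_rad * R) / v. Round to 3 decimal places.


Convert rotational speed to rad/s:
  omega = 22 * 2 * pi / 60 = 2.3038 rad/s
Compute tip speed:
  v_tip = omega * R = 2.3038 * 32.0 = 73.723 m/s
Tip speed ratio:
  TSR = v_tip / v_wind = 73.723 / 8.9 = 8.283

8.283


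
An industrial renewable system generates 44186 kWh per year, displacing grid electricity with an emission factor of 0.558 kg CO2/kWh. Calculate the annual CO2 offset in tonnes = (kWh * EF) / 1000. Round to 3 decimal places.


CO2 offset in kg = generation * emission_factor
CO2 offset = 44186 * 0.558 = 24655.79 kg
Convert to tonnes:
  CO2 offset = 24655.79 / 1000 = 24.656 tonnes

24.656


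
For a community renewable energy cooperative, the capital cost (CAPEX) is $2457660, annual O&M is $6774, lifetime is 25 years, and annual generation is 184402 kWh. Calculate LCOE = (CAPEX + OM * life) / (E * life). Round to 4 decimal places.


Total cost = CAPEX + OM * lifetime = 2457660 + 6774 * 25 = 2457660 + 169350 = 2627010
Total generation = annual * lifetime = 184402 * 25 = 4610050 kWh
LCOE = 2627010 / 4610050
LCOE = 0.5698 $/kWh

0.5698


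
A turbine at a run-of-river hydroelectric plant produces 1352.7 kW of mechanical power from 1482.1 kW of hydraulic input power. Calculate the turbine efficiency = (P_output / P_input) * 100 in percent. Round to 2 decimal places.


Turbine efficiency = (output power / input power) * 100
eta = (1352.7 / 1482.1) * 100
eta = 91.27%

91.27


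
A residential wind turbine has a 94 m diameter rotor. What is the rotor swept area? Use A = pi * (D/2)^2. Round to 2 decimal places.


Compute the rotor radius:
  r = D / 2 = 94 / 2 = 47.0 m
Calculate swept area:
  A = pi * r^2 = pi * 47.0^2
  A = 6939.78 m^2

6939.78


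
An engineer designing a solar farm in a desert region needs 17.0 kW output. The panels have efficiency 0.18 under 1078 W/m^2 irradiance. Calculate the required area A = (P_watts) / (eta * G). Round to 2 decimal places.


Convert target power to watts: P = 17.0 * 1000 = 17000.0 W
Compute denominator: eta * G = 0.18 * 1078 = 194.04
Required area A = P / (eta * G) = 17000.0 / 194.04
A = 87.61 m^2

87.61


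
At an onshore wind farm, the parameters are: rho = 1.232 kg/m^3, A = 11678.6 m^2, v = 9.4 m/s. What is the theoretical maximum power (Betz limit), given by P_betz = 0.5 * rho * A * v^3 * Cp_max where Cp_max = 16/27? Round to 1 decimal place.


The Betz coefficient Cp_max = 16/27 = 0.5926
v^3 = 9.4^3 = 830.584
P_betz = 0.5 * rho * A * v^3 * Cp_max
P_betz = 0.5 * 1.232 * 11678.6 * 830.584 * 0.5926
P_betz = 3540880.5 W

3540880.5


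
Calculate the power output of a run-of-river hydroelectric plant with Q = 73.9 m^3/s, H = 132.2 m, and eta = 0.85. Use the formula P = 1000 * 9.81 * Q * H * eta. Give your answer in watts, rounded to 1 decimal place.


Apply the hydropower formula P = rho * g * Q * H * eta
rho * g = 1000 * 9.81 = 9810.0
P = 9810.0 * 73.9 * 132.2 * 0.85
P = 81463642.8 W

81463642.8


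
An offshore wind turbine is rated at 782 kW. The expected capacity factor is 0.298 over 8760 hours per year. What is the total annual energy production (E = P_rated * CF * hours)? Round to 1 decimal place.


Annual energy = rated_kW * capacity_factor * hours_per_year
Given: P_rated = 782 kW, CF = 0.298, hours = 8760
E = 782 * 0.298 * 8760
E = 2041395.4 kWh

2041395.4


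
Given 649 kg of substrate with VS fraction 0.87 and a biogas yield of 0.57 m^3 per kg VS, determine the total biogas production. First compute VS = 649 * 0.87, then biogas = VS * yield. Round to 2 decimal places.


Compute volatile solids:
  VS = mass * VS_fraction = 649 * 0.87 = 564.63 kg
Calculate biogas volume:
  Biogas = VS * specific_yield = 564.63 * 0.57
  Biogas = 321.84 m^3

321.84


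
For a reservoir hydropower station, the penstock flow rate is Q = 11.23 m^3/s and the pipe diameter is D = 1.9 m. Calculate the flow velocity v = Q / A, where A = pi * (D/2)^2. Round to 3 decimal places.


Compute pipe cross-sectional area:
  A = pi * (D/2)^2 = pi * (1.9/2)^2 = 2.8353 m^2
Calculate velocity:
  v = Q / A = 11.23 / 2.8353
  v = 3.961 m/s

3.961


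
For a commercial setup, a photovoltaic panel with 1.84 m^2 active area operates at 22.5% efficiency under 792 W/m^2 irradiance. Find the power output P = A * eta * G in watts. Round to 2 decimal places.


Use the solar power formula P = A * eta * G.
Given: A = 1.84 m^2, eta = 0.225, G = 792 W/m^2
P = 1.84 * 0.225 * 792
P = 327.89 W

327.89


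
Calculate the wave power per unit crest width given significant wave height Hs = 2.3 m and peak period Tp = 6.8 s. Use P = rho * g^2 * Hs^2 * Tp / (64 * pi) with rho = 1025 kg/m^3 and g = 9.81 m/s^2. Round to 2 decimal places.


Apply wave power formula:
  g^2 = 9.81^2 = 96.2361
  Hs^2 = 2.3^2 = 5.29
  Numerator = rho * g^2 * Hs^2 * Tp = 1025 * 96.2361 * 5.29 * 6.8 = 3548350.11
  Denominator = 64 * pi = 201.0619
  P = 3548350.11 / 201.0619 = 17648.05 W/m

17648.05


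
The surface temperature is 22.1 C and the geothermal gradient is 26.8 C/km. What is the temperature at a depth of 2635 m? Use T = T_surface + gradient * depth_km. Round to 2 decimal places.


Convert depth to km: 2635 / 1000 = 2.635 km
Temperature increase = gradient * depth_km = 26.8 * 2.635 = 70.62 C
Temperature at depth = T_surface + delta_T = 22.1 + 70.62
T = 92.72 C

92.72


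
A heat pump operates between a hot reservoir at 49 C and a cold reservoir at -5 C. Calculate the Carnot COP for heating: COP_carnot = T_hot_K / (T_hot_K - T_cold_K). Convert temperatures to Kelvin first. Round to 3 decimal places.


Convert to Kelvin:
  T_hot = 49 + 273.15 = 322.15 K
  T_cold = -5 + 273.15 = 268.15 K
Apply Carnot COP formula:
  COP = T_hot_K / (T_hot_K - T_cold_K) = 322.15 / 54.0
  COP = 5.966

5.966


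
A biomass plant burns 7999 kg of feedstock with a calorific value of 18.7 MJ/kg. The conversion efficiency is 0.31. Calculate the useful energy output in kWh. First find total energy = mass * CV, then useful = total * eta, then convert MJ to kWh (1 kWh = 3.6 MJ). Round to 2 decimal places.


Total energy = mass * CV = 7999 * 18.7 = 149581.3 MJ
Useful energy = total * eta = 149581.3 * 0.31 = 46370.2 MJ
Convert to kWh: 46370.2 / 3.6
Useful energy = 12880.61 kWh

12880.61


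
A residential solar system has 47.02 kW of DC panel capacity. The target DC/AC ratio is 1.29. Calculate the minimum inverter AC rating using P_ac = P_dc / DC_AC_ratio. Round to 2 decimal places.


The inverter AC capacity is determined by the DC/AC ratio.
Given: P_dc = 47.02 kW, DC/AC ratio = 1.29
P_ac = P_dc / ratio = 47.02 / 1.29
P_ac = 36.45 kW

36.45


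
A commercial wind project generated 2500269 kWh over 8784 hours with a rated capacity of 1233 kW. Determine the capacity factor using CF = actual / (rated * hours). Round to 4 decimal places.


Capacity factor = actual output / maximum possible output
Maximum possible = rated * hours = 1233 * 8784 = 10830672 kWh
CF = 2500269 / 10830672
CF = 0.2309

0.2309


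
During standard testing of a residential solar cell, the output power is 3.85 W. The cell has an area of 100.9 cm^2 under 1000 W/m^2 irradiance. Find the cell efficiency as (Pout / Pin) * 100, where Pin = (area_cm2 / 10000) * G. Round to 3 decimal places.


First compute the input power:
  Pin = area_cm2 / 10000 * G = 100.9 / 10000 * 1000 = 10.09 W
Then compute efficiency:
  Efficiency = (Pout / Pin) * 100 = (3.85 / 10.09) * 100
  Efficiency = 38.157%

38.157


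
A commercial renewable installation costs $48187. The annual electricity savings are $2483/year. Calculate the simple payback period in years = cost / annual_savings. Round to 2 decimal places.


Simple payback period = initial cost / annual savings
Payback = 48187 / 2483
Payback = 19.41 years

19.41


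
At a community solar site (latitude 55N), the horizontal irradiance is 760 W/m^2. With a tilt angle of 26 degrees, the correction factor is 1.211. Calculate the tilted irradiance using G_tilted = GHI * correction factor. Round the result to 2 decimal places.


Identify the given values:
  GHI = 760 W/m^2, tilt correction factor = 1.211
Apply the formula G_tilted = GHI * factor:
  G_tilted = 760 * 1.211
  G_tilted = 920.36 W/m^2

920.36


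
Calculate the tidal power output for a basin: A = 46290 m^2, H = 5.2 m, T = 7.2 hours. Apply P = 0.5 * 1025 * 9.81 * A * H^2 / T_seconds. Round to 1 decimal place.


Convert period to seconds: T = 7.2 * 3600 = 25920.0 s
H^2 = 5.2^2 = 27.04
P = 0.5 * rho * g * A * H^2 / T
P = 0.5 * 1025 * 9.81 * 46290 * 27.04 / 25920.0
P = 242784.9 W

242784.9


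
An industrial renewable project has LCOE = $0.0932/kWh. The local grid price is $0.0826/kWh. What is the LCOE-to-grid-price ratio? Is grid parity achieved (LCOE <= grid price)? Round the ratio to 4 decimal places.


Compare LCOE to grid price:
  LCOE = $0.0932/kWh, Grid price = $0.0826/kWh
  Ratio = LCOE / grid_price = 0.0932 / 0.0826 = 1.1283
  Grid parity achieved (ratio <= 1)? no

1.1283


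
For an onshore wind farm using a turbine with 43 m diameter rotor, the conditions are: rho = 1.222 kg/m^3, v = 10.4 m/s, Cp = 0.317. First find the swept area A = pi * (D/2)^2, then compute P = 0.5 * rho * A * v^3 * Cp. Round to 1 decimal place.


Step 1 -- Compute swept area:
  A = pi * (D/2)^2 = pi * (43/2)^2 = 1452.2 m^2
Step 2 -- Apply wind power equation:
  P = 0.5 * rho * A * v^3 * Cp
  v^3 = 10.4^3 = 1124.864
  P = 0.5 * 1.222 * 1452.2 * 1124.864 * 0.317
  P = 316393.3 W

316393.3


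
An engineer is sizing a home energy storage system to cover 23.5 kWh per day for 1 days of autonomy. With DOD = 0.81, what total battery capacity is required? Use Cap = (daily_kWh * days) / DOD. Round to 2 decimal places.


Total energy needed = daily * days = 23.5 * 1 = 23.5 kWh
Account for depth of discharge:
  Cap = total_energy / DOD = 23.5 / 0.81
  Cap = 29.01 kWh

29.01


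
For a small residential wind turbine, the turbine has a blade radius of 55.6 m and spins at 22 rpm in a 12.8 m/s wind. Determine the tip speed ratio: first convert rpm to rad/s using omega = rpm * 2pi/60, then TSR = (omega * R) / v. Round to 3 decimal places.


Convert rotational speed to rad/s:
  omega = 22 * 2 * pi / 60 = 2.3038 rad/s
Compute tip speed:
  v_tip = omega * R = 2.3038 * 55.6 = 128.093 m/s
Tip speed ratio:
  TSR = v_tip / v_wind = 128.093 / 12.8 = 10.007

10.007


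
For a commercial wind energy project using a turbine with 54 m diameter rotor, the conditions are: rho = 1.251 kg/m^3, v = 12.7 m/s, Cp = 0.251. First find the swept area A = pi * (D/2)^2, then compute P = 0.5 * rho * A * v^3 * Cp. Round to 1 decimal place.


Step 1 -- Compute swept area:
  A = pi * (D/2)^2 = pi * (54/2)^2 = 2290.22 m^2
Step 2 -- Apply wind power equation:
  P = 0.5 * rho * A * v^3 * Cp
  v^3 = 12.7^3 = 2048.383
  P = 0.5 * 1.251 * 2290.22 * 2048.383 * 0.251
  P = 736528.6 W

736528.6


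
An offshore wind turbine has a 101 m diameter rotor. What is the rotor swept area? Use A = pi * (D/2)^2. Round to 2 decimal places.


Compute the rotor radius:
  r = D / 2 = 101 / 2 = 50.5 m
Calculate swept area:
  A = pi * r^2 = pi * 50.5^2
  A = 8011.85 m^2

8011.85


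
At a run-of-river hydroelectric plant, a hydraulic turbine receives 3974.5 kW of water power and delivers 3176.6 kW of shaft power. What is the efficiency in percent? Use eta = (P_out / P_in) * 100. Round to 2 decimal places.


Turbine efficiency = (output power / input power) * 100
eta = (3176.6 / 3974.5) * 100
eta = 79.92%

79.92


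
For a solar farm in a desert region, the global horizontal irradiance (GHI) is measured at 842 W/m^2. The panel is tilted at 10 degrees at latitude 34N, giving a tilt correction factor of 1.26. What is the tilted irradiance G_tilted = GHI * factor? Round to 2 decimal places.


Identify the given values:
  GHI = 842 W/m^2, tilt correction factor = 1.26
Apply the formula G_tilted = GHI * factor:
  G_tilted = 842 * 1.26
  G_tilted = 1060.92 W/m^2

1060.92


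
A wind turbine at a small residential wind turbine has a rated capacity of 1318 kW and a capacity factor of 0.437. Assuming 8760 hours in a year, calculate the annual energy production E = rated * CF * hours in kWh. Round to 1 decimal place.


Annual energy = rated_kW * capacity_factor * hours_per_year
Given: P_rated = 1318 kW, CF = 0.437, hours = 8760
E = 1318 * 0.437 * 8760
E = 5045462.2 kWh

5045462.2


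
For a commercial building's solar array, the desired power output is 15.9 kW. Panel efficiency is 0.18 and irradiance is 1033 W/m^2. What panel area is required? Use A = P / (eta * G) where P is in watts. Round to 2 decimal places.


Convert target power to watts: P = 15.9 * 1000 = 15900.0 W
Compute denominator: eta * G = 0.18 * 1033 = 185.94
Required area A = P / (eta * G) = 15900.0 / 185.94
A = 85.51 m^2

85.51


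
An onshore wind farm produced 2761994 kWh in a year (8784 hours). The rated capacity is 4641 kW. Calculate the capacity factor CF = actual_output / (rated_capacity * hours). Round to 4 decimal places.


Capacity factor = actual output / maximum possible output
Maximum possible = rated * hours = 4641 * 8784 = 40766544 kWh
CF = 2761994 / 40766544
CF = 0.0678

0.0678


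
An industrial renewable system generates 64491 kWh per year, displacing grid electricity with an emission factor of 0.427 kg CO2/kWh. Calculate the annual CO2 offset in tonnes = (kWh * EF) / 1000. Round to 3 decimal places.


CO2 offset in kg = generation * emission_factor
CO2 offset = 64491 * 0.427 = 27537.66 kg
Convert to tonnes:
  CO2 offset = 27537.66 / 1000 = 27.538 tonnes

27.538


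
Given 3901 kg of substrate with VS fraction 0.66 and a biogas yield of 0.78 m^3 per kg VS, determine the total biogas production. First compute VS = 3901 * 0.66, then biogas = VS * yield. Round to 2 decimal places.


Compute volatile solids:
  VS = mass * VS_fraction = 3901 * 0.66 = 2574.66 kg
Calculate biogas volume:
  Biogas = VS * specific_yield = 2574.66 * 0.78
  Biogas = 2008.23 m^3

2008.23


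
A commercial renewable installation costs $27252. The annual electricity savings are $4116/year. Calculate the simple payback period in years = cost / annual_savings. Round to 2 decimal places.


Simple payback period = initial cost / annual savings
Payback = 27252 / 4116
Payback = 6.62 years

6.62


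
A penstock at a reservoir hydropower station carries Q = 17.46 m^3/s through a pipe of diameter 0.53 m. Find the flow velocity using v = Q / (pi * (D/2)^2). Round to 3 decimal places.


Compute pipe cross-sectional area:
  A = pi * (D/2)^2 = pi * (0.53/2)^2 = 0.2206 m^2
Calculate velocity:
  v = Q / A = 17.46 / 0.2206
  v = 79.141 m/s

79.141


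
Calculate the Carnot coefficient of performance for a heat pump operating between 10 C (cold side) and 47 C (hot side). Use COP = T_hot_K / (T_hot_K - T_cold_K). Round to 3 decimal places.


Convert to Kelvin:
  T_hot = 47 + 273.15 = 320.15 K
  T_cold = 10 + 273.15 = 283.15 K
Apply Carnot COP formula:
  COP = T_hot_K / (T_hot_K - T_cold_K) = 320.15 / 37.0
  COP = 8.653

8.653


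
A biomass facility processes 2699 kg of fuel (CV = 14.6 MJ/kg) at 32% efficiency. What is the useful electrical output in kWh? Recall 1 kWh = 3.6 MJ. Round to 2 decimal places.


Total energy = mass * CV = 2699 * 14.6 = 39405.4 MJ
Useful energy = total * eta = 39405.4 * 0.32 = 12609.73 MJ
Convert to kWh: 12609.73 / 3.6
Useful energy = 3502.70 kWh

3502.70


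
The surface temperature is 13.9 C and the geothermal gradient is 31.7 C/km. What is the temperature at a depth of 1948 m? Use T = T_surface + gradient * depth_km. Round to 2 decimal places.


Convert depth to km: 1948 / 1000 = 1.948 km
Temperature increase = gradient * depth_km = 31.7 * 1.948 = 61.75 C
Temperature at depth = T_surface + delta_T = 13.9 + 61.75
T = 75.65 C

75.65


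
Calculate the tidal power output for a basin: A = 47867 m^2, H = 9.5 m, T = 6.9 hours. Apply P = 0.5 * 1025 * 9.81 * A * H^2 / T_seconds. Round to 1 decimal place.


Convert period to seconds: T = 6.9 * 3600 = 24840.0 s
H^2 = 9.5^2 = 90.25
P = 0.5 * rho * g * A * H^2 / T
P = 0.5 * 1025 * 9.81 * 47867 * 90.25 / 24840.0
P = 874368.9 W

874368.9


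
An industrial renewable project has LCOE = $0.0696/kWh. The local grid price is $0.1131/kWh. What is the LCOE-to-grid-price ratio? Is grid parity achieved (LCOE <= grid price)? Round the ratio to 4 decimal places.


Compare LCOE to grid price:
  LCOE = $0.0696/kWh, Grid price = $0.1131/kWh
  Ratio = LCOE / grid_price = 0.0696 / 0.1131 = 0.6154
  Grid parity achieved (ratio <= 1)? yes

0.6154


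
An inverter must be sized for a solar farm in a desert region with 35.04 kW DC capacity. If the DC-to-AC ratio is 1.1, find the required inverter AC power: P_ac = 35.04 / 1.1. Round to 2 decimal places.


The inverter AC capacity is determined by the DC/AC ratio.
Given: P_dc = 35.04 kW, DC/AC ratio = 1.1
P_ac = P_dc / ratio = 35.04 / 1.1
P_ac = 31.85 kW

31.85


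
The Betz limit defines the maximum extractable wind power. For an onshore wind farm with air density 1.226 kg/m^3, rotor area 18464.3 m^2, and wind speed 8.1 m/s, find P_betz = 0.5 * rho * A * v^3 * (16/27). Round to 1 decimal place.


The Betz coefficient Cp_max = 16/27 = 0.5926
v^3 = 8.1^3 = 531.441
P_betz = 0.5 * rho * A * v^3 * Cp_max
P_betz = 0.5 * 1.226 * 18464.3 * 531.441 * 0.5926
P_betz = 3564549.1 W

3564549.1


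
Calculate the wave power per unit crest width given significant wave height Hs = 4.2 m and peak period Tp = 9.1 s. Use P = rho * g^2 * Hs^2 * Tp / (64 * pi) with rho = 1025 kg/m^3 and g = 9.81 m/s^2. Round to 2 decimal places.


Apply wave power formula:
  g^2 = 9.81^2 = 96.2361
  Hs^2 = 4.2^2 = 17.64
  Numerator = rho * g^2 * Hs^2 * Tp = 1025 * 96.2361 * 17.64 * 9.1 = 15834408.81
  Denominator = 64 * pi = 201.0619
  P = 15834408.81 / 201.0619 = 78753.89 W/m

78753.89


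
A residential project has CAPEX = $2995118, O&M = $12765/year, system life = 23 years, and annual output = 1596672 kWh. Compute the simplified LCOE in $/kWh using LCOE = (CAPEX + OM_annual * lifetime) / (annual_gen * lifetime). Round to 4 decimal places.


Total cost = CAPEX + OM * lifetime = 2995118 + 12765 * 23 = 2995118 + 293595 = 3288713
Total generation = annual * lifetime = 1596672 * 23 = 36723456 kWh
LCOE = 3288713 / 36723456
LCOE = 0.0896 $/kWh

0.0896
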